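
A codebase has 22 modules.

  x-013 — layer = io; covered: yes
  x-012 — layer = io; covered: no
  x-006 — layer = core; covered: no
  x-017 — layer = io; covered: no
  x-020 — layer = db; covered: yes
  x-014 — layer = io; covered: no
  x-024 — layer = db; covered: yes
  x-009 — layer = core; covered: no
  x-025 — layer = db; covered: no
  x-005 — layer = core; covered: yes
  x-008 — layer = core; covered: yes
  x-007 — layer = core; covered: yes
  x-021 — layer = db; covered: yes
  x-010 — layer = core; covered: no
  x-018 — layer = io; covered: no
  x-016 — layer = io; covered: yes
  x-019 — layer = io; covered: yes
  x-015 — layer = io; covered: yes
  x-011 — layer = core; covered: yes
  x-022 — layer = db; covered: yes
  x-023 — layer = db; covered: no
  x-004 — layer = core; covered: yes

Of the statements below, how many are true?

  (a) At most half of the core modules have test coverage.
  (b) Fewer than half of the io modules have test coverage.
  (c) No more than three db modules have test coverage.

(a) core: |A| = 8, |A ∩ B| = 5; needs |A ∩ B| ≤ |A ∖ B| — false.
(b) io: |A| = 8, |A ∩ B| = 4; needs |A ∩ B| < |A ∖ B| — false.
(c) db: |A| = 6, |A ∩ B| = 4; needs |A ∩ B| ≤ 3 — false.

0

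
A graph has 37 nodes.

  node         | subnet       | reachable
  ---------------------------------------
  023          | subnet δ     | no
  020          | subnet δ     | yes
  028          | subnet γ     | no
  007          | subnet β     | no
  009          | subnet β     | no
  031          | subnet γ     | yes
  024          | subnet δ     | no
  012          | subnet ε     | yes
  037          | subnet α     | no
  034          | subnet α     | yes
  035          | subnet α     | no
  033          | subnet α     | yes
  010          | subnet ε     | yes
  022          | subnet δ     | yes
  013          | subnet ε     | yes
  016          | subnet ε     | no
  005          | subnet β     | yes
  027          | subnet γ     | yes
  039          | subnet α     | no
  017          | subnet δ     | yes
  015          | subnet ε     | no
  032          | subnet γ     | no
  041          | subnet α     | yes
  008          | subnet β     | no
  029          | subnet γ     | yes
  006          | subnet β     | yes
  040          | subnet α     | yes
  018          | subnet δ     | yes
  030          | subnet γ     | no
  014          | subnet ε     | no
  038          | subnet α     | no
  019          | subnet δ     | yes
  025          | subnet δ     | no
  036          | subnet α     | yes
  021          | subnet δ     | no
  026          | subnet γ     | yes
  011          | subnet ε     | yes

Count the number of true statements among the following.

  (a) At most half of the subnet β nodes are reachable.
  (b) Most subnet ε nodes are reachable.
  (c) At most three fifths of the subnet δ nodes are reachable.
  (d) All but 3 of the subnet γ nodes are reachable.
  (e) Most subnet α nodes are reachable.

5

(a) subnet β: |A| = 5, |A ∩ B| = 2; needs |A ∩ B| ≤ |A ∖ B| — true.
(b) subnet ε: |A| = 7, |A ∩ B| = 4; needs |A ∩ B| > |A ∖ B| — true.
(c) subnet δ: |A| = 9, |A ∩ B| = 5; needs |A ∩ B| / |A| ≤ 3/5 — true.
(d) subnet γ: |A| = 7, |A ∩ B| = 4; needs |A ∖ B| = 3 — true.
(e) subnet α: |A| = 9, |A ∩ B| = 5; needs |A ∩ B| > |A ∖ B| — true.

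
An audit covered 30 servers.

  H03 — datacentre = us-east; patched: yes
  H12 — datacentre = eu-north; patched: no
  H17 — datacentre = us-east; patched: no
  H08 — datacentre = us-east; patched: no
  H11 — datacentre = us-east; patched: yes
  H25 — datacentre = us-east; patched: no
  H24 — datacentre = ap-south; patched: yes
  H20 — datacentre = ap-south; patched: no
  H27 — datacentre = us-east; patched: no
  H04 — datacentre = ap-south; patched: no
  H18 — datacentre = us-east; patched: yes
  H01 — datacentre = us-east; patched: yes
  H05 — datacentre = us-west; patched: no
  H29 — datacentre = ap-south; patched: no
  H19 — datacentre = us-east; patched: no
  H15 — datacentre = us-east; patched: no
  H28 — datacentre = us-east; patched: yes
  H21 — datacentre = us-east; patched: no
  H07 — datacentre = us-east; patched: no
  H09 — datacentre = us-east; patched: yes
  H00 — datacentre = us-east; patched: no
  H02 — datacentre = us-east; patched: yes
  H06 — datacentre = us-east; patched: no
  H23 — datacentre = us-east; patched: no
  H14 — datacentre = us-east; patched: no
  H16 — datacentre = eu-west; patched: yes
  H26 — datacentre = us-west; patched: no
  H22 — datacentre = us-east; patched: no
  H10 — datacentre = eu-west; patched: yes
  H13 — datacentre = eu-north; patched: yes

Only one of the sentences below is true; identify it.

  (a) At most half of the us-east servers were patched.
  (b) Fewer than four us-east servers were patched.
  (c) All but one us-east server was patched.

(a)

|A| = 20, |A ∩ B| = 7, |A ∖ B| = 13.
(a) requires |A ∩ B| ≤ |A ∖ B|: true.
(b) requires |A ∩ B| < 4: false.
(c) requires |A ∖ B| = 1: false.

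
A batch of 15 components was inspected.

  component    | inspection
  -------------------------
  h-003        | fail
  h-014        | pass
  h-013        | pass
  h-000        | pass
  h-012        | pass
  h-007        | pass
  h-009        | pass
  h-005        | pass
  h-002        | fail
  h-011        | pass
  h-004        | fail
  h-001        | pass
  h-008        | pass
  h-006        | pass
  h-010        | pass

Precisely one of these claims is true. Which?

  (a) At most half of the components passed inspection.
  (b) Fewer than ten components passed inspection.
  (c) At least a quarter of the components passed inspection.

(c)

|A| = 15, |A ∩ B| = 12, |A ∖ B| = 3.
(a) requires |A ∩ B| ≤ |A ∖ B|: false.
(b) requires |A ∩ B| < 10: false.
(c) requires |A ∩ B| / |A| ≥ 1/4: true.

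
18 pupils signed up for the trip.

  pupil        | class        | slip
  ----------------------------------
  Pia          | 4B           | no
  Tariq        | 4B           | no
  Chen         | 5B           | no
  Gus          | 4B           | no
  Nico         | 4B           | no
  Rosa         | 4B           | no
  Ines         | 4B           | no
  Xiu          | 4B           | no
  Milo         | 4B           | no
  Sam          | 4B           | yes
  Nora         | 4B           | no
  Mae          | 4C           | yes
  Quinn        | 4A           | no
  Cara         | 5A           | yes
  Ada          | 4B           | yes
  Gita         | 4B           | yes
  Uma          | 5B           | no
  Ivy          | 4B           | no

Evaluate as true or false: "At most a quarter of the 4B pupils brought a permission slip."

Truth condition: |A ∩ B| / |A| ≤ 1/4.
A (the restrictor) = {Pia, Tariq, Gus, Nico, Rosa, Ines, Xiu, Milo, Sam, Nora, Ada, Gita, Ivy}, |A| = 13.
A ∩ B = {Sam, Ada, Gita}, so |A ∩ B| = 3.
A ∖ B = {Pia, Tariq, Gus, Nico, Rosa, Ines, Xiu, Milo, Nora, Ivy}, so |A ∖ B| = 10.
|A ∩ B|/|A| = 3/13, so the statement is true.

True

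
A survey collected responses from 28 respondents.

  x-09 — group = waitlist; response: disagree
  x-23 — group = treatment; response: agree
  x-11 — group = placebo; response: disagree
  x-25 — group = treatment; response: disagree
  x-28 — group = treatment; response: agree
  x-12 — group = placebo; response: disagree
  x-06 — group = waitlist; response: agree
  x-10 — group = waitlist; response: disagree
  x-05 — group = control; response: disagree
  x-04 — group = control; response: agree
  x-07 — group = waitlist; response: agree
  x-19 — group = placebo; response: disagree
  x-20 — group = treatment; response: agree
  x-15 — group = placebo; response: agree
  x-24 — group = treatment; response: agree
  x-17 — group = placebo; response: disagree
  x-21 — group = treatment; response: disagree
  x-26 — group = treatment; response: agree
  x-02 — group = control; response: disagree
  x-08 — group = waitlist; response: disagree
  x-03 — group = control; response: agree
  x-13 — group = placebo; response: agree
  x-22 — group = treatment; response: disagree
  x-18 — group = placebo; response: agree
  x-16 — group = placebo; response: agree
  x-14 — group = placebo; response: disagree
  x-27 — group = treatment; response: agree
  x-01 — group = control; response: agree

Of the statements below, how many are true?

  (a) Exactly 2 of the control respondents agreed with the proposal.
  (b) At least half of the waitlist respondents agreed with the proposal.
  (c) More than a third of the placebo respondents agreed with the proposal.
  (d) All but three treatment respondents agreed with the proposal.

(a) control: |A| = 5, |A ∩ B| = 3; needs |A ∩ B| = 2 — false.
(b) waitlist: |A| = 5, |A ∩ B| = 2; needs |A ∩ B| ≥ |A ∖ B| — false.
(c) placebo: |A| = 9, |A ∩ B| = 4; needs |A ∩ B| / |A| > 1/3 — true.
(d) treatment: |A| = 9, |A ∩ B| = 6; needs |A ∖ B| = 3 — true.

2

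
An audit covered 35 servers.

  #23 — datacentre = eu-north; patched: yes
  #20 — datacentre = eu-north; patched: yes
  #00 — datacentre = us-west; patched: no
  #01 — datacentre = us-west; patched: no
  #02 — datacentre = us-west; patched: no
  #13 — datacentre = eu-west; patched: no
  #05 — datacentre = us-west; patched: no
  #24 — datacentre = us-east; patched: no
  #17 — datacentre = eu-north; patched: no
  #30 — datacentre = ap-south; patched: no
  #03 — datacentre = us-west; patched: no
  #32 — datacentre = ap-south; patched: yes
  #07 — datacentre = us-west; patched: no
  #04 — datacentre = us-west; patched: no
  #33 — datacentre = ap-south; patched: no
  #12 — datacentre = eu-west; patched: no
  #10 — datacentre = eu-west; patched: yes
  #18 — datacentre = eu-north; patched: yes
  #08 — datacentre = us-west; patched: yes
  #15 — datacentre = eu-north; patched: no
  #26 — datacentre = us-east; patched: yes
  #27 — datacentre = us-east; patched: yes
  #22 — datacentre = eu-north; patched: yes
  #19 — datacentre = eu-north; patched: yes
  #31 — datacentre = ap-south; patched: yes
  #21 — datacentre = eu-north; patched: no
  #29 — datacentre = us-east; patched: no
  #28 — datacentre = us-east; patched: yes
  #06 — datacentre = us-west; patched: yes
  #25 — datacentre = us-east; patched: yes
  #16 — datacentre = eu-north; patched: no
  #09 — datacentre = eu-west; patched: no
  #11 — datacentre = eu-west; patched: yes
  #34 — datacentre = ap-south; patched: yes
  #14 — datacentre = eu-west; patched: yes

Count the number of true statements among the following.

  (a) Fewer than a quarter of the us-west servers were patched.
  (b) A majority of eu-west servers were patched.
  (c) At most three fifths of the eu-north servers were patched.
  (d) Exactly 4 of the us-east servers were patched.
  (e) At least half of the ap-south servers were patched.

(a) us-west: |A| = 9, |A ∩ B| = 2; needs |A ∩ B| / |A| < 1/4 — true.
(b) eu-west: |A| = 6, |A ∩ B| = 3; needs |A ∩ B| > |A ∖ B| — false.
(c) eu-north: |A| = 9, |A ∩ B| = 5; needs |A ∩ B| / |A| ≤ 3/5 — true.
(d) us-east: |A| = 6, |A ∩ B| = 4; needs |A ∩ B| = 4 — true.
(e) ap-south: |A| = 5, |A ∩ B| = 3; needs |A ∩ B| ≥ |A ∖ B| — true.

4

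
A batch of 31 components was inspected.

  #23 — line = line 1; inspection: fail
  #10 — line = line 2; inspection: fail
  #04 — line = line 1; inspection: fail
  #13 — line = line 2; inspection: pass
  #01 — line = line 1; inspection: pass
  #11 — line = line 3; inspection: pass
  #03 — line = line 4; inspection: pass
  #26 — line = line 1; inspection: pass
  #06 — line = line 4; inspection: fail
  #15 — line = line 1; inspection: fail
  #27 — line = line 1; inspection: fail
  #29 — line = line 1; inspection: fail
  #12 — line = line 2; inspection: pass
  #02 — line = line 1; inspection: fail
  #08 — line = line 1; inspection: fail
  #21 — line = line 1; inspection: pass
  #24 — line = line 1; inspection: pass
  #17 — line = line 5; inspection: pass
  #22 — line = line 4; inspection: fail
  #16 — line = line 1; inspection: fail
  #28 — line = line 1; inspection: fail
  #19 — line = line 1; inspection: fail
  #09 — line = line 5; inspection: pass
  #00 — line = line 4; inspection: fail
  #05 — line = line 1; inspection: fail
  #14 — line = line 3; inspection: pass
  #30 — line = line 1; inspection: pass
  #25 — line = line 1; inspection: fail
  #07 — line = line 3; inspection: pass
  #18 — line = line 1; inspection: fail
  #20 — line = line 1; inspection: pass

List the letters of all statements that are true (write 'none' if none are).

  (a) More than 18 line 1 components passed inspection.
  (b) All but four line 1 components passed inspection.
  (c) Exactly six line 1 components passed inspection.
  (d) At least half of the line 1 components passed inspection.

|A| = 19, |A ∩ B| = 6, |A ∖ B| = 13.
(a) |A ∩ B| > 18: fails.
(b) |A ∖ B| = 4: fails.
(c) |A ∩ B| = 6: holds.
(d) |A ∩ B| ≥ |A ∖ B|: fails.

(c)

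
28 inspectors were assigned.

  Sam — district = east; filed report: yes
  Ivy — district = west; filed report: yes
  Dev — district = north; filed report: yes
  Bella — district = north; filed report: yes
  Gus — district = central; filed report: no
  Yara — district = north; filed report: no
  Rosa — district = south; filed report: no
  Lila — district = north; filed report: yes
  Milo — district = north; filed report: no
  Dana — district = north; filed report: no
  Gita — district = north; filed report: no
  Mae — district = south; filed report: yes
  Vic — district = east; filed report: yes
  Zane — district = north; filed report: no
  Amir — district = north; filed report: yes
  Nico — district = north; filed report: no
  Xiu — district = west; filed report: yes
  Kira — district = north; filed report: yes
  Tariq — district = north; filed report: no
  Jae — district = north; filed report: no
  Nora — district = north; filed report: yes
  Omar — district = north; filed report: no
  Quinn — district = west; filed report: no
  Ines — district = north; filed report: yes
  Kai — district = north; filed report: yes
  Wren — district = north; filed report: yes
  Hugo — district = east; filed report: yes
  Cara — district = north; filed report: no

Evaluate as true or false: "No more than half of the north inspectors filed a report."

True

The determiner here denotes the relation: |A ∩ B| ≤ |A ∖ B|.
|A| = 19, |A ∩ B| = 9, |A ∖ B| = 10.
9 < 10, so the statement is true.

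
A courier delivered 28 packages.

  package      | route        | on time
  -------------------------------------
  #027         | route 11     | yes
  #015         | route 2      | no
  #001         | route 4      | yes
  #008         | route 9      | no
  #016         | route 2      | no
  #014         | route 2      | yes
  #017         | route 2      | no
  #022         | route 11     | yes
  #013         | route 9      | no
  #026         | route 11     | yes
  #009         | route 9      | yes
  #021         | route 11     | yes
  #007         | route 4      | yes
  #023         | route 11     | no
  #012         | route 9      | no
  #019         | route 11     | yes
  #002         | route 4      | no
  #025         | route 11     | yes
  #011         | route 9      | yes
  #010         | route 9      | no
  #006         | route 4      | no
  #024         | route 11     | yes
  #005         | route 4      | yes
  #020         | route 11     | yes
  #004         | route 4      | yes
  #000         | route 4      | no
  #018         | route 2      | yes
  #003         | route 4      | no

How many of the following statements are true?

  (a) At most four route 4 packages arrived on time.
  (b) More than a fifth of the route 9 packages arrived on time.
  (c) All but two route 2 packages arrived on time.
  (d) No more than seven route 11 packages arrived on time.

(a) route 4: |A| = 8, |A ∩ B| = 4; needs |A ∩ B| ≤ 4 — true.
(b) route 9: |A| = 6, |A ∩ B| = 2; needs |A ∩ B| / |A| > 1/5 — true.
(c) route 2: |A| = 5, |A ∩ B| = 2; needs |A ∖ B| = 2 — false.
(d) route 11: |A| = 9, |A ∩ B| = 8; needs |A ∩ B| ≤ 7 — false.

2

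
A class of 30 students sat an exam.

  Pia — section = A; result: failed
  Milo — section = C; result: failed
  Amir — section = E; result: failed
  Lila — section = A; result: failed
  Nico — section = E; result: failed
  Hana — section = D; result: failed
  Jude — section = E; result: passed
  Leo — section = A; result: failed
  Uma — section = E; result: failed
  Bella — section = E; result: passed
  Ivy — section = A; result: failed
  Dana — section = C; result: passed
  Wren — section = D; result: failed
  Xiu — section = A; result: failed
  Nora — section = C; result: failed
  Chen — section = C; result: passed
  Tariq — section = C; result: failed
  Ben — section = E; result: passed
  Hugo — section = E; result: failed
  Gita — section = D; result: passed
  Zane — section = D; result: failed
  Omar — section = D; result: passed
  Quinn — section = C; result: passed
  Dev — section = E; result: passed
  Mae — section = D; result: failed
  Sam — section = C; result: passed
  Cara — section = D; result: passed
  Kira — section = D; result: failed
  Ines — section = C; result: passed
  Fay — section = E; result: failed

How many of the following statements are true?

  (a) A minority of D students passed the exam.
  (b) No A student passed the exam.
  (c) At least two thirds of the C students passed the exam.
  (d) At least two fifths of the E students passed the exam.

(a) D: |A| = 8, |A ∩ B| = 3; needs |A ∩ B| < |A ∖ B| — true.
(b) A: |A| = 5, |A ∩ B| = 0; needs A ∩ B = ∅ (|A ∩ B| = 0) — true.
(c) C: |A| = 8, |A ∩ B| = 5; needs |A ∩ B| / |A| ≥ 2/3 — false.
(d) E: |A| = 9, |A ∩ B| = 4; needs |A ∩ B| / |A| ≥ 2/5 — true.

3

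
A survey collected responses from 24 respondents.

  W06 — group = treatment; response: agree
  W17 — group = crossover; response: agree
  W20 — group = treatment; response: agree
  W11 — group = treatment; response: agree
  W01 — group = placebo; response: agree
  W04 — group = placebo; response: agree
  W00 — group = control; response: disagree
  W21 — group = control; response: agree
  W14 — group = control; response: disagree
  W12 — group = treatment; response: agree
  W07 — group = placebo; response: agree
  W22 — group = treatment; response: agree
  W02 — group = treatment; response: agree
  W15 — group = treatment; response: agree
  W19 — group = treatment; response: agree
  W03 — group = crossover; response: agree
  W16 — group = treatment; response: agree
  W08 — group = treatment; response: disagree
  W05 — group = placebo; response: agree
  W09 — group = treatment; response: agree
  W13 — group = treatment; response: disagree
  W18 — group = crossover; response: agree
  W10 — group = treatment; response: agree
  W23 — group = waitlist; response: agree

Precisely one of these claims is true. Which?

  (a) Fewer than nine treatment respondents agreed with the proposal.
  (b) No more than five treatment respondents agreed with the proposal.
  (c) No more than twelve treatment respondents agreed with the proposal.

|A| = 13, |A ∩ B| = 11, |A ∖ B| = 2.
(a) requires |A ∩ B| < 9: false.
(b) requires |A ∩ B| ≤ 5: false.
(c) requires |A ∩ B| ≤ 12: true.

(c)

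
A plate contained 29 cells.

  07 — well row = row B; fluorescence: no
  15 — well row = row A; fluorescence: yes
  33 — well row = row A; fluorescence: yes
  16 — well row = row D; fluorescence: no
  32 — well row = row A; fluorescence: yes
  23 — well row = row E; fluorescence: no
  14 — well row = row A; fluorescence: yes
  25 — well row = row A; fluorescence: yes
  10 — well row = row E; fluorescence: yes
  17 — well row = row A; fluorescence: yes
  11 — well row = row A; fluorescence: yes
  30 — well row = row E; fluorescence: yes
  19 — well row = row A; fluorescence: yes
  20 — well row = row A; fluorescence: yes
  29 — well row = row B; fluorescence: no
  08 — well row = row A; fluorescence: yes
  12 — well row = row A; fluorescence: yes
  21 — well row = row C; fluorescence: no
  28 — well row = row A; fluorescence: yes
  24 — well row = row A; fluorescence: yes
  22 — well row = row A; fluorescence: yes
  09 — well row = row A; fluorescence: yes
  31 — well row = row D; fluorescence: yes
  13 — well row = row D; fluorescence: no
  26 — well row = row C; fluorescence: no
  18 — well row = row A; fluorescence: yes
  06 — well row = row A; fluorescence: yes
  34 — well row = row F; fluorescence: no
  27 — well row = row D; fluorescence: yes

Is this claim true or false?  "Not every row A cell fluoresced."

'Not every row A cell fluoresced' holds iff A ⊄ B (|A ∖ B| ≥ 1).
|A| = 17, |A ∩ B| = 17, |A ∖ B| = 0.
So the statement is false.

False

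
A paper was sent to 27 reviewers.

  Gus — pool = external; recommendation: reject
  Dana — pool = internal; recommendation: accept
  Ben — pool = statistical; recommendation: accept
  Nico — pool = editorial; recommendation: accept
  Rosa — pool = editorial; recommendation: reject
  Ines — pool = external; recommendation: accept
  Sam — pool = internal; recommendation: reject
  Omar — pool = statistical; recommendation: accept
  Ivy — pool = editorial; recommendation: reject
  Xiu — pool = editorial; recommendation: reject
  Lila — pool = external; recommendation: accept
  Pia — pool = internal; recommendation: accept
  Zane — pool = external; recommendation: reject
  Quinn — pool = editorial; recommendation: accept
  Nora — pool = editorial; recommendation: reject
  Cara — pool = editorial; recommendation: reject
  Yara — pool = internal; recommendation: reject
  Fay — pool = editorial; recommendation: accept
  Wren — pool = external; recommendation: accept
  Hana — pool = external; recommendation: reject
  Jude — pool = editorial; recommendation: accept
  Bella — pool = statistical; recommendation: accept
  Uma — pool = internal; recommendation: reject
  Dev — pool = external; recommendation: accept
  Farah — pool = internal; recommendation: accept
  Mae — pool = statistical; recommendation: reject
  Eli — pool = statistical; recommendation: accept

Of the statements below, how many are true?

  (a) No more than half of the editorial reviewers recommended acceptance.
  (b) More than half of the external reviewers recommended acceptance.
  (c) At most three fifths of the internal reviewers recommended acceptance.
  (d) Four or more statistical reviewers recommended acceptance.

(a) editorial: |A| = 9, |A ∩ B| = 4; needs |A ∩ B| ≤ |A ∖ B| — true.
(b) external: |A| = 7, |A ∩ B| = 4; needs |A ∩ B| > |A ∖ B| — true.
(c) internal: |A| = 6, |A ∩ B| = 3; needs |A ∩ B| / |A| ≤ 3/5 — true.
(d) statistical: |A| = 5, |A ∩ B| = 4; needs |A ∩ B| ≥ 4 — true.

4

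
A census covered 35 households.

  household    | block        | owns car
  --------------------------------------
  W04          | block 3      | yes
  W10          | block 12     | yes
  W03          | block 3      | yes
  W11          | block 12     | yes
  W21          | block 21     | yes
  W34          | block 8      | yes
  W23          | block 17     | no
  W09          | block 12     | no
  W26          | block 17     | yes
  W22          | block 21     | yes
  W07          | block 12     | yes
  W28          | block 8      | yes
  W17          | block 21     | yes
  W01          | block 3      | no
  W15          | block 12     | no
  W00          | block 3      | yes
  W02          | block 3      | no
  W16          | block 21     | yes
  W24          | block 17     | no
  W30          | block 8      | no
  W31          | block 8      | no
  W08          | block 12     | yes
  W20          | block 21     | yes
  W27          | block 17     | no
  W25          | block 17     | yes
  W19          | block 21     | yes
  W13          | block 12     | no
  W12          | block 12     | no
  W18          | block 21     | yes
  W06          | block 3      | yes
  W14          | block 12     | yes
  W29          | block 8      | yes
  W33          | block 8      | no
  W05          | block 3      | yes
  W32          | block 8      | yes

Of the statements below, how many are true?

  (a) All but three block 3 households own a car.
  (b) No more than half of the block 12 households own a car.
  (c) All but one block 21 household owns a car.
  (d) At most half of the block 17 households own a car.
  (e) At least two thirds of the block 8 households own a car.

(a) block 3: |A| = 7, |A ∩ B| = 5; needs |A ∖ B| = 3 — false.
(b) block 12: |A| = 9, |A ∩ B| = 5; needs |A ∩ B| ≤ |A ∖ B| — false.
(c) block 21: |A| = 7, |A ∩ B| = 7; needs |A ∖ B| = 1 — false.
(d) block 17: |A| = 5, |A ∩ B| = 2; needs |A ∩ B| ≤ |A ∖ B| — true.
(e) block 8: |A| = 7, |A ∩ B| = 4; needs |A ∩ B| / |A| ≥ 2/3 — false.

1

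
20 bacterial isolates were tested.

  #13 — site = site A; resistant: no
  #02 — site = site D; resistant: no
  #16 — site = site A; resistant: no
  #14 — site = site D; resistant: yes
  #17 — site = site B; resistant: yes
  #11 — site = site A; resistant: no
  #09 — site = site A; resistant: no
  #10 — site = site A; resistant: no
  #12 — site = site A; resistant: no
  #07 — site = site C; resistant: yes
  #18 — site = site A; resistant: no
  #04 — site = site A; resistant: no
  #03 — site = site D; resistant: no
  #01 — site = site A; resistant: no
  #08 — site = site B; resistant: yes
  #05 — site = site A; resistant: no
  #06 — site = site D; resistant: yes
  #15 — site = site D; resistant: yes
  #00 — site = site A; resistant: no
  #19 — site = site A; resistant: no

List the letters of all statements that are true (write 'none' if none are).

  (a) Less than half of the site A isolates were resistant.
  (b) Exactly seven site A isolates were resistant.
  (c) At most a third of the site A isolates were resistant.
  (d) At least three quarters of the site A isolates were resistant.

|A| = 12, |A ∩ B| = 0, |A ∖ B| = 12.
(a) |A ∩ B| < |A ∖ B|: holds.
(b) |A ∩ B| = 7: fails.
(c) |A ∩ B| / |A| ≤ 1/3: holds.
(d) |A ∩ B| / |A| ≥ 3/4: fails.

(a), (c)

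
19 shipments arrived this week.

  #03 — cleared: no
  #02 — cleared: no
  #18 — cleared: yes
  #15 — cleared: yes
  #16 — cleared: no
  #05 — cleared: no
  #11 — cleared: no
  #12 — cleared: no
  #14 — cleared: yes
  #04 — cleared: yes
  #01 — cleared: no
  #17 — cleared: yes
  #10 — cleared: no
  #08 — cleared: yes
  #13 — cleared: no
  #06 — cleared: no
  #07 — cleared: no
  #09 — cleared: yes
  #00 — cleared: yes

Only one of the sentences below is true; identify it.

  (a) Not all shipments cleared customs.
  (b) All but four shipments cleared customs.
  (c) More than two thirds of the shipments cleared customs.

(a)

|A| = 19, |A ∩ B| = 8, |A ∖ B| = 11.
(a) requires A ⊄ B (|A ∖ B| ≥ 1): true.
(b) requires |A ∖ B| = 4: false.
(c) requires |A ∩ B| / |A| > 2/3: false.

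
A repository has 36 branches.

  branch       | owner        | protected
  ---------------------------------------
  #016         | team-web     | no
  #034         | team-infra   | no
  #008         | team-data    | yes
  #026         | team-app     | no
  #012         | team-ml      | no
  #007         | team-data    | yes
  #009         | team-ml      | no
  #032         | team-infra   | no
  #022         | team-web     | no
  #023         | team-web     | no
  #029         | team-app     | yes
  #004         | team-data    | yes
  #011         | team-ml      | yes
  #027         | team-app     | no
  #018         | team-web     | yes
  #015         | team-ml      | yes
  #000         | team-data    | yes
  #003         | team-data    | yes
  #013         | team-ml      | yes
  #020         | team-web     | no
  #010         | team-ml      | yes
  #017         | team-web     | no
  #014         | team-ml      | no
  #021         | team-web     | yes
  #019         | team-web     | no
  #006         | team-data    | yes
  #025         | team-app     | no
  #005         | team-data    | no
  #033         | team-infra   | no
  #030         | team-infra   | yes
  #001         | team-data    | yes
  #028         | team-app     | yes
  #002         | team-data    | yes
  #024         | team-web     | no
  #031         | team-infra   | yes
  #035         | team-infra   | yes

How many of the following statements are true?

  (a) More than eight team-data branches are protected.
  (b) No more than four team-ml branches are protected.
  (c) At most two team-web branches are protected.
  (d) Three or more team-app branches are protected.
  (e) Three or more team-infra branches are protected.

3

(a) team-data: |A| = 9, |A ∩ B| = 8; needs |A ∩ B| > 8 — false.
(b) team-ml: |A| = 7, |A ∩ B| = 4; needs |A ∩ B| ≤ 4 — true.
(c) team-web: |A| = 9, |A ∩ B| = 2; needs |A ∩ B| ≤ 2 — true.
(d) team-app: |A| = 5, |A ∩ B| = 2; needs |A ∩ B| ≥ 3 — false.
(e) team-infra: |A| = 6, |A ∩ B| = 3; needs |A ∩ B| ≥ 3 — true.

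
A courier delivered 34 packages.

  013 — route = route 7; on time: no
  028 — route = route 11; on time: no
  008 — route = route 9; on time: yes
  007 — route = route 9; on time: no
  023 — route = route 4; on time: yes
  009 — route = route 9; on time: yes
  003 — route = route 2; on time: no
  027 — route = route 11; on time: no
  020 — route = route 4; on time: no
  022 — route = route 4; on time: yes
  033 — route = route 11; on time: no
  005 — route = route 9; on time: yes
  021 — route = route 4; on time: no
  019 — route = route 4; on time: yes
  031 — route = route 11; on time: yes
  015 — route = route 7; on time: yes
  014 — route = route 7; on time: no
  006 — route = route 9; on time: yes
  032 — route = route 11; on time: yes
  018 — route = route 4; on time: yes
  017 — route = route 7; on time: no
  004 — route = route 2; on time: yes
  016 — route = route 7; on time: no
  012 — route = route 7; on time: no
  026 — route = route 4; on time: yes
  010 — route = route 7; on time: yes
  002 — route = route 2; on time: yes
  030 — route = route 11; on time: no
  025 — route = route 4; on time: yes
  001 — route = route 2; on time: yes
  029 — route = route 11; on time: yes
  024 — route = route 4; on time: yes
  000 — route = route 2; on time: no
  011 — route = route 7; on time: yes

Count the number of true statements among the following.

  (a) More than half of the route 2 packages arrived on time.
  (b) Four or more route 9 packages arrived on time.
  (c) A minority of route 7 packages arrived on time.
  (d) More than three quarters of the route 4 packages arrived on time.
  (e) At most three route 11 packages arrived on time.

5

(a) route 2: |A| = 5, |A ∩ B| = 3; needs |A ∩ B| > |A ∖ B| — true.
(b) route 9: |A| = 5, |A ∩ B| = 4; needs |A ∩ B| ≥ 4 — true.
(c) route 7: |A| = 8, |A ∩ B| = 3; needs |A ∩ B| < |A ∖ B| — true.
(d) route 4: |A| = 9, |A ∩ B| = 7; needs |A ∩ B| / |A| > 3/4 — true.
(e) route 11: |A| = 7, |A ∩ B| = 3; needs |A ∩ B| ≤ 3 — true.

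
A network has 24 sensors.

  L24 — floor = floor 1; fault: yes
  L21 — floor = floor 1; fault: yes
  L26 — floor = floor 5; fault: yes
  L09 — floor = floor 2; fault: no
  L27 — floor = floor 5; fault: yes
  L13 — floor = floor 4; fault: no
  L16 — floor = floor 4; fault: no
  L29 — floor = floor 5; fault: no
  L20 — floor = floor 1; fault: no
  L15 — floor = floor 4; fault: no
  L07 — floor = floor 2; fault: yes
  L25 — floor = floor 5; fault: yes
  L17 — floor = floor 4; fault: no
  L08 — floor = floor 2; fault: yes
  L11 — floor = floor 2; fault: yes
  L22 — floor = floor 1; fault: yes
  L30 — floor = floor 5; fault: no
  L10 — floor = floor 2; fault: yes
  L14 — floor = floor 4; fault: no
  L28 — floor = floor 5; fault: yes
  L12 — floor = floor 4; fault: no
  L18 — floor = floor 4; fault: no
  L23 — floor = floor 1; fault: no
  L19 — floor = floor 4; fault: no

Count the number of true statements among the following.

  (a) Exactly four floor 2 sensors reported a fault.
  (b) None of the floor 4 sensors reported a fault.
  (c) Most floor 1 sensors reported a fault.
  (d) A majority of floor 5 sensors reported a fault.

4

(a) floor 2: |A| = 5, |A ∩ B| = 4; needs |A ∩ B| = 4 — true.
(b) floor 4: |A| = 8, |A ∩ B| = 0; needs A ∩ B = ∅ (|A ∩ B| = 0) — true.
(c) floor 1: |A| = 5, |A ∩ B| = 3; needs |A ∩ B| > |A ∖ B| — true.
(d) floor 5: |A| = 6, |A ∩ B| = 4; needs |A ∩ B| > |A ∖ B| — true.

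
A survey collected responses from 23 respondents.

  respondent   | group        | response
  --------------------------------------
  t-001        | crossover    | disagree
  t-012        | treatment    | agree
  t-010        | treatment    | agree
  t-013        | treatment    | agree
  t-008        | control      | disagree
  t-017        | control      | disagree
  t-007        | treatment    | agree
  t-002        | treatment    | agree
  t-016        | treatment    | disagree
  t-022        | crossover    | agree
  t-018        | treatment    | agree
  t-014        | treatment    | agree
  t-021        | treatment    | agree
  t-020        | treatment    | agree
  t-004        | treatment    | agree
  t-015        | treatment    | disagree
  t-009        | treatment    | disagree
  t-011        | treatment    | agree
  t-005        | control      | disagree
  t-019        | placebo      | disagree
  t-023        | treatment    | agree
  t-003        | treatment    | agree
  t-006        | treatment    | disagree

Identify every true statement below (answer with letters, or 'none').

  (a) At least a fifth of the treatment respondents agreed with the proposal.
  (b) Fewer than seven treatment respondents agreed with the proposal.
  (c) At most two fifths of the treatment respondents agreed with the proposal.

(a)

|A| = 17, |A ∩ B| = 13, |A ∖ B| = 4.
(a) |A ∩ B| / |A| ≥ 1/5: holds.
(b) |A ∩ B| < 7: fails.
(c) |A ∩ B| / |A| ≤ 2/5: fails.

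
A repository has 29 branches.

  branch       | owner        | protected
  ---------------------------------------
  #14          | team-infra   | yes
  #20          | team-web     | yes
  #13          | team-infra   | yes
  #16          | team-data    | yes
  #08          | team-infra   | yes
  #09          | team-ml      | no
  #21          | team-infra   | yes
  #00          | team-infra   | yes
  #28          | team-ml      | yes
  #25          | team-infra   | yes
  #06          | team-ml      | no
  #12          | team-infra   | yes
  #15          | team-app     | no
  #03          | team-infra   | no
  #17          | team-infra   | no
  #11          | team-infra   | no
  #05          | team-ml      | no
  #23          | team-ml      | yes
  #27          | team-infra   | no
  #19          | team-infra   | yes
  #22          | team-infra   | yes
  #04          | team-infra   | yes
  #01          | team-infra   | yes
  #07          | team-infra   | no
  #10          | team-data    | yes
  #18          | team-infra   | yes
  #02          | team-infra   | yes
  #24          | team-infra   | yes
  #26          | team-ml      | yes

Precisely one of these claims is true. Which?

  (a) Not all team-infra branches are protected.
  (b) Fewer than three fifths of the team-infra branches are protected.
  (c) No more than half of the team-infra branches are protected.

(a)

|A| = 19, |A ∩ B| = 14, |A ∖ B| = 5.
(a) requires A ⊄ B (|A ∖ B| ≥ 1): true.
(b) requires |A ∩ B| / |A| < 3/5: false.
(c) requires |A ∩ B| ≤ |A ∖ B|: false.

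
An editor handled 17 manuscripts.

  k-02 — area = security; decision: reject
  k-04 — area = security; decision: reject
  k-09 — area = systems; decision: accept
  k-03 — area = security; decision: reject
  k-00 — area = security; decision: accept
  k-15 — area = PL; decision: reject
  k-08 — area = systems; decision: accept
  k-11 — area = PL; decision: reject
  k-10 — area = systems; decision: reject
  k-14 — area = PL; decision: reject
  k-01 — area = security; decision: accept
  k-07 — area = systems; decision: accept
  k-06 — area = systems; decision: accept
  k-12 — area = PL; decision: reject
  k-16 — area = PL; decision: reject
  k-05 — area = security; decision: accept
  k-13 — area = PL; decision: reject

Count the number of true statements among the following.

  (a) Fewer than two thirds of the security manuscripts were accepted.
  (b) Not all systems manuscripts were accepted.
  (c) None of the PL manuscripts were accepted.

(a) security: |A| = 6, |A ∩ B| = 3; needs |A ∩ B| / |A| < 2/3 — true.
(b) systems: |A| = 5, |A ∩ B| = 4; needs A ⊄ B (|A ∖ B| ≥ 1) — true.
(c) PL: |A| = 6, |A ∩ B| = 0; needs A ∩ B = ∅ (|A ∩ B| = 0) — true.

3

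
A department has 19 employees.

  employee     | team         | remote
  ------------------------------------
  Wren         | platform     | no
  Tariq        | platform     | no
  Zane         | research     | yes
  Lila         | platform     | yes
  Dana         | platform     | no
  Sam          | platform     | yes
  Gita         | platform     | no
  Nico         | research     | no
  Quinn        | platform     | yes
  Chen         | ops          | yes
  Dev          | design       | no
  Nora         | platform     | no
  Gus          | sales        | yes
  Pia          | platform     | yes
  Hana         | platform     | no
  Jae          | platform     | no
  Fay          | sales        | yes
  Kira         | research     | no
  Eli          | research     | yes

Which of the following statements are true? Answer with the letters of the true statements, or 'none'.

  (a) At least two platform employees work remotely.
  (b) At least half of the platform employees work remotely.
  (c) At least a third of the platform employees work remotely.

|A| = 11, |A ∩ B| = 4, |A ∖ B| = 7.
(a) |A ∩ B| ≥ 2: holds.
(b) |A ∩ B| ≥ |A ∖ B|: fails.
(c) |A ∩ B| / |A| ≥ 1/3: holds.

(a), (c)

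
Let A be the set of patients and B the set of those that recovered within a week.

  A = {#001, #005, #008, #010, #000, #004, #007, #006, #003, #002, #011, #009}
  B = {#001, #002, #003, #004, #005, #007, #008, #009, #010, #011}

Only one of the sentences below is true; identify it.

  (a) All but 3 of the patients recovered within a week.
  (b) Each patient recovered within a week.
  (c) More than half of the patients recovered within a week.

|A| = 12, |A ∩ B| = 10, |A ∖ B| = 2.
(a) requires |A ∖ B| = 3: false.
(b) requires A ⊆ B, i.e. every element of A is in B (|A ∖ B| = 0): false.
(c) requires |A ∩ B| > |A ∖ B|: true.

(c)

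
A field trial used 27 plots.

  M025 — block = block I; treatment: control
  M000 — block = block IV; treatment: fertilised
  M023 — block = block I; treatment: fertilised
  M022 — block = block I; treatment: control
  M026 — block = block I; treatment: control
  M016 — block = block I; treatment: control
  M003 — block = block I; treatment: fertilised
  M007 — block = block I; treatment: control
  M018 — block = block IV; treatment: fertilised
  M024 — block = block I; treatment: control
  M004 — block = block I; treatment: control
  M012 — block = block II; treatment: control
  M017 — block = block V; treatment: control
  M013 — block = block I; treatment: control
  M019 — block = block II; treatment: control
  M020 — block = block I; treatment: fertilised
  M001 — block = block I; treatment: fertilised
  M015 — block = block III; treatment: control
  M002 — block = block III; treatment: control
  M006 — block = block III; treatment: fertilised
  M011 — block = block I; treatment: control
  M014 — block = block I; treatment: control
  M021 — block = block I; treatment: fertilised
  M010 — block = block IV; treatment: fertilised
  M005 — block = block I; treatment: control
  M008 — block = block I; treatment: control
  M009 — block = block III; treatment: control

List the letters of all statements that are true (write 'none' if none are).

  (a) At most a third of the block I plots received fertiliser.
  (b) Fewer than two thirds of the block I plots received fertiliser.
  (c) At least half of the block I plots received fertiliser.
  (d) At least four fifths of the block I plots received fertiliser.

(a), (b)

|A| = 17, |A ∩ B| = 5, |A ∖ B| = 12.
(a) |A ∩ B| / |A| ≤ 1/3: holds.
(b) |A ∩ B| / |A| < 2/3: holds.
(c) |A ∩ B| ≥ |A ∖ B|: fails.
(d) |A ∩ B| / |A| ≥ 4/5: fails.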